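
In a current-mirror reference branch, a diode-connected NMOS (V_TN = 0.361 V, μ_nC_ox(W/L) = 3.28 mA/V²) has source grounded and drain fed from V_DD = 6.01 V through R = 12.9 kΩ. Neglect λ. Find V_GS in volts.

With gate tied to drain, V_GS = V_DS ≥ V_GS − V_TN, so the device is in saturation.
KCL at the drain: ½ k_n (V_GS − V_TN)² = (V_DD − V_GS)/R.
Let x = V_GS − 0.361. Then 21.2 x² + x − 5.649 = 0, giving x = 0.494 V (positive root), so V_GS = 0.855 V.
I_D = (V_DD − V_GS)/R = (6.01 − 0.855) / 12.9 = 0.4 mA.

V_GS = 0.855 V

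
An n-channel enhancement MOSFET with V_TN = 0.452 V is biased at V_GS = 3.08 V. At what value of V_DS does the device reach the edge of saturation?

The boundary between triode and saturation is V_DS = V_GS − V_TN = V_ov.
V_ov = 3.08 − 0.452 = 2.63 V.

V_DS,sat = 2.63 V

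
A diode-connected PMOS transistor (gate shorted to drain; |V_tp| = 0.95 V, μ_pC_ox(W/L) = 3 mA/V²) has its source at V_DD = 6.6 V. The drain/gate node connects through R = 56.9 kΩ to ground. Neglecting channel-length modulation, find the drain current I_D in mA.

I_D = 0.0949 mA

With gate tied to drain, V_SG = V_SD ≥ V_SG − |V_tp|, so the device is in saturation.
KCL at the drain: ½ k_p (V_SG − |V_tp|)² = (V_DD − V_SG)/R.
Let x = V_SG − 0.95. Then 85.3 x² + x − 5.65 = 0, giving x = 0.251 V (positive root), so V_SG = 1.2 V.
I_D = (V_DD − V_SG)/R = (6.6 − 1.2) / 56.9 = 0.0949 mA.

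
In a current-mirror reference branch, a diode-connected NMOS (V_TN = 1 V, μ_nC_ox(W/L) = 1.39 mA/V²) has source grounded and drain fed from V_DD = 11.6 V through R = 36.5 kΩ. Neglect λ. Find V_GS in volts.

V_GS = 1.63 V

With gate tied to drain, V_GS = V_DS ≥ V_GS − V_TN, so the device is in saturation.
KCL at the drain: ½ k_n (V_GS − V_TN)² = (V_DD − V_GS)/R.
Let x = V_GS − 1. Then 25.4 x² + x − 10.6 = 0, giving x = 0.627 V (positive root), so V_GS = 1.63 V.
I_D = (V_DD − V_GS)/R = (11.6 − 1.63) / 36.5 = 0.273 mA.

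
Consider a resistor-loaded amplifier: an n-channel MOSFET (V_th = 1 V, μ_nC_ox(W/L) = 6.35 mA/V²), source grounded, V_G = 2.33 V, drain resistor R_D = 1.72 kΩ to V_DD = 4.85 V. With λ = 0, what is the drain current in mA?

V_GS = V_G = 2.33 V, so V_ov = 2.33 − 1 = 1.33 V.
Assume saturation: I_D = ½ k_n V_ov² = 0.5 × 6.35 × 1.33² = 5.62 mA, giving V_DS = V_DD − I_D R_D = 4.85 − 5.62 × 1.72 = -4.81 V.
But -4.81 V < V_ov = 1.33 V, so the device is actually in triode.
In triode I_D = k_n[V_ov V_DS − ½ V_DS²] and I_D = (V_DD − V_DS)/R_D. Equating: 5.46 V_DS² − 15.53 V_DS + 4.85 = 0, giving V_DS = 0.357 V (the root below V_ov).
I_D = (4.85 − 0.357) / 1.72 = 2.61 mA.

I_D = 2.61 mA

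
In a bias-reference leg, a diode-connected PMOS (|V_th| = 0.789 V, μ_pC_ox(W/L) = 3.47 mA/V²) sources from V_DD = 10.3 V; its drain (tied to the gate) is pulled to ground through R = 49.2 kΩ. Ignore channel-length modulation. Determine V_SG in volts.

V_SG = 1.12 V

With gate tied to drain, V_SG = V_SD ≥ V_SG − |V_th|, so the device is in saturation.
KCL at the drain: ½ k_p (V_SG − |V_th|)² = (V_DD − V_SG)/R.
Let x = V_SG − 0.789. Then 85.4 x² + x − 9.511 = 0, giving x = 0.328 V (positive root), so V_SG = 1.12 V.
I_D = (V_DD − V_SG)/R = (10.3 − 1.12) / 49.2 = 0.187 mA.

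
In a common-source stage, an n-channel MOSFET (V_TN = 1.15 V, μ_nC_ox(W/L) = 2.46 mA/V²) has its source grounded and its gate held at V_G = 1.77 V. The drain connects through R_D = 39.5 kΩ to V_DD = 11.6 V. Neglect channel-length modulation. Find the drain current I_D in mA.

I_D = 0.288 mA

V_GS = V_G = 1.77 V, so V_ov = 1.77 − 1.15 = 0.62 V.
Assume saturation: I_D = ½ k_n V_ov² = 0.5 × 2.46 × 0.62² = 0.473 mA, giving V_DS = V_DD − I_D R_D = 11.6 − 0.473 × 39.5 = -7.08 V.
But -7.08 V < V_ov = 0.62 V, so the device is actually in triode.
In triode I_D = k_n[V_ov V_DS − ½ V_DS²] and I_D = (V_DD − V_DS)/R_D. Equating: 48.6 V_DS² − 61.25 V_DS + 11.6 = 0, giving V_DS = 0.232 V (the root below V_ov).
I_D = (11.6 − 0.232) / 39.5 = 0.288 mA.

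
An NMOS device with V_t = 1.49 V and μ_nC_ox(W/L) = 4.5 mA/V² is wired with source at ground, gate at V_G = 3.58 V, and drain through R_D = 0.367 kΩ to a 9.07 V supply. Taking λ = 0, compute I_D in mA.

I_D = 9.83 mA

V_GS = V_G = 3.58 V, so V_ov = 3.58 − 1.49 = 2.09 V.
Assume saturation: I_D = ½ k_n V_ov² = 0.5 × 4.5 × 2.09² = 9.83 mA, giving V_DS = V_DD − I_D R_D = 9.07 − 9.83 × 0.367 = 5.46 V.
V_DS = 5.46 V ≥ V_ov = 2.09 V, confirming saturation.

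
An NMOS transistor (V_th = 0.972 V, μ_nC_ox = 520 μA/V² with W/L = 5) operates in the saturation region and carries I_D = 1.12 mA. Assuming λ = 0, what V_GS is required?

V_GS = 1.90 V

k_n = μ_nC_ox · (W/L) = 2.6 mA/V².
In saturation I_D = ½ k_n (V_GS − V_th)², so V_GS − V_th = √(2 I_D / k_n) = √(2 × 1.12 / 2.6) = 0.928 V.
V_GS = 0.972 + 0.928 = 1.9 V.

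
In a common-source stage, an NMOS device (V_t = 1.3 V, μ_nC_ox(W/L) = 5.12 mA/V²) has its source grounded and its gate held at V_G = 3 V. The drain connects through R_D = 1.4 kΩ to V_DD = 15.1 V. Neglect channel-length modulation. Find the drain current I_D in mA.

V_GS = V_G = 3 V, so V_ov = 3 − 1.3 = 1.7 V.
Assume saturation: I_D = ½ k_n V_ov² = 0.5 × 5.12 × 1.7² = 7.4 mA, giving V_DS = V_DD − I_D R_D = 15.1 − 7.4 × 1.4 = 4.74 V.
V_DS = 4.74 V ≥ V_ov = 1.7 V, confirming saturation.

I_D = 7.40 mA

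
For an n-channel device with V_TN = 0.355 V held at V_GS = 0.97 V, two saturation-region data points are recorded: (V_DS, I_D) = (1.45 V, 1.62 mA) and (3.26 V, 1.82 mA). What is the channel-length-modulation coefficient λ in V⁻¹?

With V_GS fixed, I_D ∝ (1 + λ V_DS) in saturation, so I_D2/I_D1 = (1 + λ V_DS2)/(1 + λ V_DS1).
1.82/1.62 = 1.123 = (1 + 3.26 λ)/(1 + 1.45 λ).
Solving: λ (I_D1 V_DS2 − I_D2 V_DS1) = I_D2 − I_D1, so λ = (1.82 − 1.62) / (1.62 × 3.26 − 1.82 × 1.45) = 0.2 / 2.64 = 0.0757 V⁻¹.

λ = 0.0757 V⁻¹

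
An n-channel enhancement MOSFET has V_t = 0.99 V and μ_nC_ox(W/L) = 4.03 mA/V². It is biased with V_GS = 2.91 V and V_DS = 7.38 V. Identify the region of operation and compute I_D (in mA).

V_ov = V_GS − V_t = 2.91 − 0.99 = 1.92 V.
Since V_DS = 7.38 V ≥ V_ov = 1.92 V, the device is in saturation.
I_D = ½ k_n V_ov² = 0.5 × 4.03 × 1.92² = 7.43 mA.

Saturation; I_D = 7.43 mA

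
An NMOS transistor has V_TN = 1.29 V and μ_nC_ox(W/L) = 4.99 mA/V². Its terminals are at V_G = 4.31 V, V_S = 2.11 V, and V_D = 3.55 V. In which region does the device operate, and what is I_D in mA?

Saturation; I_D = 2.07 mA

V_GS = V_G − V_S = 4.31 − 2.11 = 2.2 V; V_DS = V_D − V_S = 3.55 − 2.11 = 1.44 V.
V_ov = V_GS − V_TN = 2.2 − 1.29 = 0.91 V.
Since V_DS = 1.44 V ≥ V_ov = 0.91 V, the device is in saturation.
I_D = ½ k_n V_ov² = 0.5 × 4.99 × 0.91² = 2.07 mA.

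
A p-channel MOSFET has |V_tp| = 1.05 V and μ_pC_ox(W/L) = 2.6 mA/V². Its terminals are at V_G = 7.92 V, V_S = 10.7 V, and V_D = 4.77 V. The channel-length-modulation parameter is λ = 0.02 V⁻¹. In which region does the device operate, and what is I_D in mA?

Saturation; I_D = 4.35 mA

V_SG = V_S − V_G = 10.7 − 7.92 = 2.78 V; V_SD = V_S − V_D = 10.7 − 4.77 = 5.93 V.
V_ov = V_SG − |V_tp| = 2.78 − 1.05 = 1.73 V.
Since V_SD = 5.93 V ≥ V_ov = 1.73 V, the device is in saturation.
I_D = ½ k_p V_ov² (1 + λ V_SD) = 0.5 × 2.6 × 1.73² × (1 + 0.02 × 5.93) = 4.35 mA.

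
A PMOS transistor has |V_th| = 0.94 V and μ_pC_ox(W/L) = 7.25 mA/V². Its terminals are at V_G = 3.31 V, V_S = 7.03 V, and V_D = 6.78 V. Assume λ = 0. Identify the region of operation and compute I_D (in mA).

Triode; I_D = 4.81 mA

V_SG = V_S − V_G = 7.03 − 3.31 = 3.72 V; V_SD = V_S − V_D = 7.03 − 6.78 = 0.25 V.
V_ov = V_SG − |V_th| = 3.72 − 0.94 = 2.78 V.
Since V_SD = 0.25 V < V_ov = 2.78 V, the device is in the triode region.
I_D = k_p [V_ov · V_SD − ½ V_SD²] = 7.25 × [2.78 × 0.25 − 0.5 × 0.25²] = 4.81 mA.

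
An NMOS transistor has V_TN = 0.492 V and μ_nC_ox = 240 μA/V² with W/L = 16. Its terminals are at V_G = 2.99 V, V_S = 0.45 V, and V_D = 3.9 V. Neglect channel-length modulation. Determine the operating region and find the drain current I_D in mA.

Saturation; I_D = 8.05 mA

V_GS = V_G − V_S = 2.99 − 0.45 = 2.54 V; V_DS = V_D − V_S = 3.9 − 0.45 = 3.45 V.
k_n = μ_nC_ox · (W/L) = 3.84 mA/V².
V_ov = V_GS − V_TN = 2.54 − 0.492 = 2.05 V.
Since V_DS = 3.45 V ≥ V_ov = 2.05 V, the device is in saturation.
I_D = ½ k_n V_ov² = 0.5 × 3.84 × 2.05² = 8.05 mA.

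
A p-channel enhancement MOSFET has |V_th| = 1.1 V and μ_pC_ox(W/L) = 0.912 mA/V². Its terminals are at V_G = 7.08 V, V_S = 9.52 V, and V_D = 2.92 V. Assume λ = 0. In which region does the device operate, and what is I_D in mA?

V_SG = V_S − V_G = 9.52 − 7.08 = 2.44 V; V_SD = V_S − V_D = 9.52 − 2.92 = 6.6 V.
V_ov = V_SG − |V_th| = 2.44 − 1.1 = 1.34 V.
Since V_SD = 6.6 V ≥ V_ov = 1.34 V, the device is in saturation.
I_D = ½ k_p V_ov² = 0.5 × 0.912 × 1.34² = 0.819 mA.

Saturation; I_D = 0.819 mA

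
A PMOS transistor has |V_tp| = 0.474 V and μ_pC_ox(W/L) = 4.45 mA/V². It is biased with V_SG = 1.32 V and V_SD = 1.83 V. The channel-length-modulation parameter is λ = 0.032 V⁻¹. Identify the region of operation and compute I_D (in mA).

Saturation; I_D = 1.69 mA

V_ov = V_SG − |V_tp| = 1.32 − 0.474 = 0.846 V.
Since V_SD = 1.83 V ≥ V_ov = 0.846 V, the device is in saturation.
I_D = ½ k_p V_ov² (1 + λ V_SD) = 0.5 × 4.45 × 0.846² × (1 + 0.032 × 1.83) = 1.69 mA.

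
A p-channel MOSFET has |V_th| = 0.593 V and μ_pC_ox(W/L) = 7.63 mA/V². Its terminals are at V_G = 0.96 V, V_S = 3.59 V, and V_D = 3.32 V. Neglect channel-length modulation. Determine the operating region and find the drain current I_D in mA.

Triode; I_D = 3.92 mA

V_SG = V_S − V_G = 3.59 − 0.96 = 2.63 V; V_SD = V_S − V_D = 3.59 − 3.32 = 0.27 V.
V_ov = V_SG − |V_th| = 2.63 − 0.593 = 2.04 V.
Since V_SD = 0.27 V < V_ov = 2.04 V, the device is in the triode region.
I_D = k_p [V_ov · V_SD − ½ V_SD²] = 7.63 × [2.04 × 0.27 − 0.5 × 0.27²] = 3.92 mA.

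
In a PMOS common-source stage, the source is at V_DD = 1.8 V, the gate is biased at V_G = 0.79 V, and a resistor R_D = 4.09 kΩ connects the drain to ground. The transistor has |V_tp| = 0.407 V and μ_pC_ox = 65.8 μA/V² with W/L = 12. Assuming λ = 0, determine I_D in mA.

I_D = 0.144 mA

V_SG = V_DD − V_G = 1.8 − 0.79 = 1.01 V, so V_ov = 1.01 − 0.407 = 0.603 V.
k_p = μ_pC_ox · (W/L) = 0.7896 mA/V².
Assume saturation: I_D = ½ k_p V_ov² = 0.5 × 0.7896 × 0.603² = 0.144 mA, giving V_SD = V_DD − I_D R_D = 1.8 − 0.144 × 4.09 = 1.21 V.
V_SD = 1.21 V ≥ V_ov = 0.603 V, confirming saturation.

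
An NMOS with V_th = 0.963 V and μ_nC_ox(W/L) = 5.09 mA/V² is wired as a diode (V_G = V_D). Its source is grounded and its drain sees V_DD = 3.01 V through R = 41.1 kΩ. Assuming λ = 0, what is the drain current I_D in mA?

With gate tied to drain, V_GS = V_DS ≥ V_GS − V_th, so the device is in saturation.
KCL at the drain: ½ k_n (V_GS − V_th)² = (V_DD − V_GS)/R.
Let x = V_GS − 0.963. Then 105 x² + x − 2.047 = 0, giving x = 0.135 V (positive root), so V_GS = 1.1 V.
I_D = (V_DD − V_GS)/R = (3.01 − 1.1) / 41.1 = 0.0465 mA.

I_D = 0.0465 mA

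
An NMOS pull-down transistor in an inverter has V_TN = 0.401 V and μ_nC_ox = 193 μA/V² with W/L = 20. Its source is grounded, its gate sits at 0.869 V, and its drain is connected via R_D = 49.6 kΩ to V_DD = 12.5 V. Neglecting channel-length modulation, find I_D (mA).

V_GS = V_G = 0.869 V, so V_ov = 0.869 − 0.401 = 0.468 V.
k_n = μ_nC_ox · (W/L) = 3.86 mA/V².
Assume saturation: I_D = ½ k_n V_ov² = 0.5 × 3.86 × 0.468² = 0.423 mA, giving V_DS = V_DD − I_D R_D = 12.5 − 0.423 × 49.6 = -8.47 V.
But -8.47 V < V_ov = 0.468 V, so the device is actually in triode.
In triode I_D = k_n[V_ov V_DS − ½ V_DS²] and I_D = (V_DD − V_DS)/R_D. Equating: 95.7 V_DS² − 90.6 V_DS + 12.5 = 0, giving V_DS = 0.168 V (the root below V_ov).
I_D = (12.5 − 0.168) / 49.6 = 0.249 mA.

I_D = 0.249 mA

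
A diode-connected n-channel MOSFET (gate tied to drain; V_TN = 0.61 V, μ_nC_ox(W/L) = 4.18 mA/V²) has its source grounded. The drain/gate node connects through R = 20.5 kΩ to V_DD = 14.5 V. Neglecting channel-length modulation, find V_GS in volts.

V_GS = 1.17 V

With gate tied to drain, V_GS = V_DS ≥ V_GS − V_TN, so the device is in saturation.
KCL at the drain: ½ k_n (V_GS − V_TN)² = (V_DD − V_GS)/R.
Let x = V_GS − 0.61. Then 42.8 x² + x − 13.89 = 0, giving x = 0.558 V (positive root), so V_GS = 1.17 V.
I_D = (V_DD − V_GS)/R = (14.5 − 1.17) / 20.5 = 0.65 mA.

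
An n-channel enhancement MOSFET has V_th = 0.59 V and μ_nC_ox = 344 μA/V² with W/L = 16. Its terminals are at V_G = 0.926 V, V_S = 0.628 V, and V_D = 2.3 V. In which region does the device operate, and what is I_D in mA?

V_GS = V_G − V_S = 0.926 − 0.628 = 0.298 V; V_DS = V_D − V_S = 2.3 − 0.628 = 1.67 V.
V_GS = 0.298 V < V_th = 0.59 V, so the transistor is in cutoff.

Cutoff; I_D = 0 mA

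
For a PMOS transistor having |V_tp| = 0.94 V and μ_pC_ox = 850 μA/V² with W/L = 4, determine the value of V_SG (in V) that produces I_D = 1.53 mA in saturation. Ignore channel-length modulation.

V_SG = 1.89 V

k_p = μ_pC_ox · (W/L) = 3.4 mA/V².
In saturation I_D = ½ k_p (V_SG − |V_tp|)², so V_SG − |V_tp| = √(2 I_D / k_p) = √(2 × 1.53 / 3.4) = 0.949 V.
V_SG = 0.94 + 0.949 = 1.89 V.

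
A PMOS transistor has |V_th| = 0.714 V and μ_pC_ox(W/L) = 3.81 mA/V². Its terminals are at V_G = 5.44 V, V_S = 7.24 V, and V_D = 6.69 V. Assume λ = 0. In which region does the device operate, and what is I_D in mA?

Triode; I_D = 1.70 mA

V_SG = V_S − V_G = 7.24 − 5.44 = 1.8 V; V_SD = V_S − V_D = 7.24 − 6.69 = 0.55 V.
V_ov = V_SG − |V_th| = 1.8 − 0.714 = 1.09 V.
Since V_SD = 0.55 V < V_ov = 1.09 V, the device is in the triode region.
I_D = k_p [V_ov · V_SD − ½ V_SD²] = 3.81 × [1.09 × 0.55 − 0.5 × 0.55²] = 1.7 mA.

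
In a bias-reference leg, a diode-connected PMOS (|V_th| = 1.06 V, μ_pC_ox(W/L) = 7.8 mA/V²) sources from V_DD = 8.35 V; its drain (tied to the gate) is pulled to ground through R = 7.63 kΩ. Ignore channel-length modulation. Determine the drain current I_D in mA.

I_D = 0.893 mA

With gate tied to drain, V_SG = V_SD ≥ V_SG − |V_th|, so the device is in saturation.
KCL at the drain: ½ k_p (V_SG − |V_th|)² = (V_DD − V_SG)/R.
Let x = V_SG − 1.06. Then 29.8 x² + x − 7.29 = 0, giving x = 0.478 V (positive root), so V_SG = 1.54 V.
I_D = (V_DD − V_SG)/R = (8.35 − 1.54) / 7.63 = 0.893 mA.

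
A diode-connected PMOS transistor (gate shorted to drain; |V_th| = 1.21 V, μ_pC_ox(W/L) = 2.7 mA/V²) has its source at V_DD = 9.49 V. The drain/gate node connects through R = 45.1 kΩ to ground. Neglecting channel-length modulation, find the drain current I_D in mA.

With gate tied to drain, V_SG = V_SD ≥ V_SG − |V_th|, so the device is in saturation.
KCL at the drain: ½ k_p (V_SG − |V_th|)² = (V_DD − V_SG)/R.
Let x = V_SG − 1.21. Then 60.9 x² + x − 8.28 = 0, giving x = 0.361 V (positive root), so V_SG = 1.57 V.
I_D = (V_DD − V_SG)/R = (9.49 − 1.57) / 45.1 = 0.176 mA.

I_D = 0.176 mA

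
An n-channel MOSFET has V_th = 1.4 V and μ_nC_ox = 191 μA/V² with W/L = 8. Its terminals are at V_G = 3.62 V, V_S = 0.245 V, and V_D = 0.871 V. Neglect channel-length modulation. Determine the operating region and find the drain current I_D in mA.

Triode; I_D = 1.59 mA

V_GS = V_G − V_S = 3.62 − 0.245 = 3.38 V; V_DS = V_D − V_S = 0.871 − 0.245 = 0.626 V.
k_n = μ_nC_ox · (W/L) = 1.528 mA/V².
V_ov = V_GS − V_th = 3.38 − 1.4 = 1.98 V.
Since V_DS = 0.626 V < V_ov = 1.98 V, the device is in the triode region.
I_D = k_n [V_ov · V_DS − ½ V_DS²] = 1.528 × [1.98 × 0.626 − 0.5 × 0.626²] = 1.59 mA.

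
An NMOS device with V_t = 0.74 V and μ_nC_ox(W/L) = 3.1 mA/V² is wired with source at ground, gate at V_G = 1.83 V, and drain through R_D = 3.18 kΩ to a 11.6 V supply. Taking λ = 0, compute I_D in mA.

I_D = 1.84 mA

V_GS = V_G = 1.83 V, so V_ov = 1.83 − 0.74 = 1.09 V.
Assume saturation: I_D = ½ k_n V_ov² = 0.5 × 3.1 × 1.09² = 1.84 mA, giving V_DS = V_DD − I_D R_D = 11.6 − 1.84 × 3.18 = 5.74 V.
V_DS = 5.74 V ≥ V_ov = 1.09 V, confirming saturation.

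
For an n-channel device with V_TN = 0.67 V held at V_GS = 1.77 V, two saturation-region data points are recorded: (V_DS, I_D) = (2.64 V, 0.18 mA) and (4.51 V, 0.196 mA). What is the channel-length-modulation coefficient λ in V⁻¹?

With V_GS fixed, I_D ∝ (1 + λ V_DS) in saturation, so I_D2/I_D1 = (1 + λ V_DS2)/(1 + λ V_DS1).
0.196/0.18 = 1.089 = (1 + 4.51 λ)/(1 + 2.64 λ).
Solving: λ (I_D1 V_DS2 − I_D2 V_DS1) = I_D2 − I_D1, so λ = (0.196 − 0.18) / (0.18 × 4.51 − 0.196 × 2.64) = 0.016 / 0.294 = 0.0544 V⁻¹.

λ = 0.0544 V⁻¹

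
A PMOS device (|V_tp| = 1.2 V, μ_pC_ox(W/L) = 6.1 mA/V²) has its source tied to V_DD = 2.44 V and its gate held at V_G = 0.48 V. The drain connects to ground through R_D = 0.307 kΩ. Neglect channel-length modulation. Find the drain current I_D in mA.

V_SG = V_DD − V_G = 2.44 − 0.48 = 1.96 V, so V_ov = 1.96 − 1.2 = 0.76 V.
Assume saturation: I_D = ½ k_p V_ov² = 0.5 × 6.1 × 0.76² = 1.76 mA, giving V_SD = V_DD − I_D R_D = 2.44 − 1.76 × 0.307 = 1.9 V.
V_SD = 1.9 V ≥ V_ov = 0.76 V, confirming saturation.

I_D = 1.76 mA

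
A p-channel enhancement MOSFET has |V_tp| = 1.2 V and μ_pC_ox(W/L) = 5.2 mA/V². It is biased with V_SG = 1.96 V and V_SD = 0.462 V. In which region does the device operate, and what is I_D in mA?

Triode; I_D = 1.27 mA

V_ov = V_SG − |V_tp| = 1.96 − 1.2 = 0.76 V.
Since V_SD = 0.462 V < V_ov = 0.76 V, the device is in the triode region.
I_D = k_p [V_ov · V_SD − ½ V_SD²] = 5.2 × [0.76 × 0.462 − 0.5 × 0.462²] = 1.27 mA.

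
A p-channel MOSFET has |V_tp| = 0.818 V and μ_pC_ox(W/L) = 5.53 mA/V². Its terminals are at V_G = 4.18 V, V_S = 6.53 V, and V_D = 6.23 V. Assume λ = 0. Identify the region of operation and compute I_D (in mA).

Triode; I_D = 2.29 mA

V_SG = V_S − V_G = 6.53 − 4.18 = 2.35 V; V_SD = V_S − V_D = 6.53 − 6.23 = 0.3 V.
V_ov = V_SG − |V_tp| = 2.35 − 0.818 = 1.53 V.
Since V_SD = 0.3 V < V_ov = 1.53 V, the device is in the triode region.
I_D = k_p [V_ov · V_SD − ½ V_SD²] = 5.53 × [1.53 × 0.3 − 0.5 × 0.3²] = 2.29 mA.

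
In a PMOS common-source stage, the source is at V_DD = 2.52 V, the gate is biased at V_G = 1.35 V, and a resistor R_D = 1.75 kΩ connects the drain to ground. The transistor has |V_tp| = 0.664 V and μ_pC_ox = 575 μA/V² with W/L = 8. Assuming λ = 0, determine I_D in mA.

V_SG = V_DD − V_G = 2.52 − 1.35 = 1.17 V, so V_ov = 1.17 − 0.664 = 0.506 V.
k_p = μ_pC_ox · (W/L) = 4.6 mA/V².
Assume saturation: I_D = ½ k_p V_ov² = 0.5 × 4.6 × 0.506² = 0.589 mA, giving V_SD = V_DD − I_D R_D = 2.52 − 0.589 × 1.75 = 1.49 V.
V_SD = 1.49 V ≥ V_ov = 0.506 V, confirming saturation.

I_D = 0.589 mA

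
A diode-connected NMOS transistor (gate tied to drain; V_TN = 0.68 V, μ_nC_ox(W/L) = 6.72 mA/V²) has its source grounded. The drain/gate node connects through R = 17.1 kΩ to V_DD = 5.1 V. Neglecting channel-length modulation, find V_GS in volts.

With gate tied to drain, V_GS = V_DS ≥ V_GS − V_TN, so the device is in saturation.
KCL at the drain: ½ k_n (V_GS − V_TN)² = (V_DD − V_GS)/R.
Let x = V_GS − 0.68. Then 57.5 x² + x − 4.42 = 0, giving x = 0.269 V (positive root), so V_GS = 0.949 V.
I_D = (V_DD − V_GS)/R = (5.1 − 0.949) / 17.1 = 0.243 mA.

V_GS = 0.949 V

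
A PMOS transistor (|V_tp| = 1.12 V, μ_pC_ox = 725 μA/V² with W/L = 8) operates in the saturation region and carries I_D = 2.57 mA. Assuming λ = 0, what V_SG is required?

k_p = μ_pC_ox · (W/L) = 5.8 mA/V².
In saturation I_D = ½ k_p (V_SG − |V_tp|)², so V_SG − |V_tp| = √(2 I_D / k_p) = √(2 × 2.57 / 5.8) = 0.941 V.
V_SG = 1.12 + 0.941 = 2.06 V.

V_SG = 2.06 V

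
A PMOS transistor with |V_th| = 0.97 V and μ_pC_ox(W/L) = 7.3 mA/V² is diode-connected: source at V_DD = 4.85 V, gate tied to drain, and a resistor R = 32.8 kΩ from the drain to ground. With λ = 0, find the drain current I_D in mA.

I_D = 0.113 mA

With gate tied to drain, V_SG = V_SD ≥ V_SG − |V_th|, so the device is in saturation.
KCL at the drain: ½ k_p (V_SG − |V_th|)² = (V_DD − V_SG)/R.
Let x = V_SG − 0.97. Then 120 x² + x − 3.88 = 0, giving x = 0.176 V (positive root), so V_SG = 1.15 V.
I_D = (V_DD − V_SG)/R = (4.85 − 1.15) / 32.8 = 0.113 mA.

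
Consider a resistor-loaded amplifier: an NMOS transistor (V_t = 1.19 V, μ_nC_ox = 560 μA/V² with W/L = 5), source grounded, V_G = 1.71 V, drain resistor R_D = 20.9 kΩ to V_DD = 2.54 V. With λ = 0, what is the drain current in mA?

I_D = 0.117 mA

V_GS = V_G = 1.71 V, so V_ov = 1.71 − 1.19 = 0.52 V.
k_n = μ_nC_ox · (W/L) = 2.8 mA/V².
Assume saturation: I_D = ½ k_n V_ov² = 0.5 × 2.8 × 0.52² = 0.379 mA, giving V_DS = V_DD − I_D R_D = 2.54 − 0.379 × 20.9 = -5.37 V.
But -5.37 V < V_ov = 0.52 V, so the device is actually in triode.
In triode I_D = k_n[V_ov V_DS − ½ V_DS²] and I_D = (V_DD − V_DS)/R_D. Equating: 29.3 V_DS² − 31.43 V_DS + 2.54 = 0, giving V_DS = 0.088 V (the root below V_ov).
I_D = (2.54 − 0.088) / 20.9 = 0.117 mA.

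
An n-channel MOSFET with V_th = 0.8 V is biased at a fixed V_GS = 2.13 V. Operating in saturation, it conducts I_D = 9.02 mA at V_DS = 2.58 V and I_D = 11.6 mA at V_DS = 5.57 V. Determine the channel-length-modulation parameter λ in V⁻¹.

λ = 0.127 V⁻¹

With V_GS fixed, I_D ∝ (1 + λ V_DS) in saturation, so I_D2/I_D1 = (1 + λ V_DS2)/(1 + λ V_DS1).
11.6/9.02 = 1.286 = (1 + 5.57 λ)/(1 + 2.58 λ).
Solving: λ (I_D1 V_DS2 − I_D2 V_DS1) = I_D2 − I_D1, so λ = (11.6 − 9.02) / (9.02 × 5.57 − 11.6 × 2.58) = 2.58 / 20.3 = 0.127 V⁻¹.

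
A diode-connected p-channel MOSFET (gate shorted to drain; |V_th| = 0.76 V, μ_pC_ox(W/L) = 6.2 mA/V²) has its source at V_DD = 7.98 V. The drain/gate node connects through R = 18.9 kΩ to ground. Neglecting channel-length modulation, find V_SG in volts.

V_SG = 1.10 V

With gate tied to drain, V_SG = V_SD ≥ V_SG − |V_th|, so the device is in saturation.
KCL at the drain: ½ k_p (V_SG − |V_th|)² = (V_DD − V_SG)/R.
Let x = V_SG − 0.76. Then 58.6 x² + x − 7.22 = 0, giving x = 0.343 V (positive root), so V_SG = 1.1 V.
I_D = (V_DD − V_SG)/R = (7.98 − 1.1) / 18.9 = 0.364 mA.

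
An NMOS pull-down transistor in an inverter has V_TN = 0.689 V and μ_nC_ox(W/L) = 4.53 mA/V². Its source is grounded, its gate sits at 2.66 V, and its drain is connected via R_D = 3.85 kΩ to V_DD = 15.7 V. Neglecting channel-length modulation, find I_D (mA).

I_D = 3.95 mA

V_GS = V_G = 2.66 V, so V_ov = 2.66 − 0.689 = 1.97 V.
Assume saturation: I_D = ½ k_n V_ov² = 0.5 × 4.53 × 1.97² = 8.8 mA, giving V_DS = V_DD − I_D R_D = 15.7 − 8.8 × 3.85 = -18.2 V.
But -18.2 V < V_ov = 1.97 V, so the device is actually in triode.
In triode I_D = k_n[V_ov V_DS − ½ V_DS²] and I_D = (V_DD − V_DS)/R_D. Equating: 8.72 V_DS² − 35.38 V_DS + 15.7 = 0, giving V_DS = 0.507 V (the root below V_ov).
I_D = (15.7 − 0.507) / 3.85 = 3.95 mA.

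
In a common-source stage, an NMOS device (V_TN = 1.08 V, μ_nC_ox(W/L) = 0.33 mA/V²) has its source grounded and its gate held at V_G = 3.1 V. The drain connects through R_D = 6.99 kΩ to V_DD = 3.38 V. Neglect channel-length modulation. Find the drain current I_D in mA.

I_D = 0.384 mA

V_GS = V_G = 3.1 V, so V_ov = 3.1 − 1.08 = 2.02 V.
Assume saturation: I_D = ½ k_n V_ov² = 0.5 × 0.33 × 2.02² = 0.673 mA, giving V_DS = V_DD − I_D R_D = 3.38 − 0.673 × 6.99 = -1.33 V.
But -1.33 V < V_ov = 2.02 V, so the device is actually in triode.
In triode I_D = k_n[V_ov V_DS − ½ V_DS²] and I_D = (V_DD − V_DS)/R_D. Equating: 1.15 V_DS² − 5.66 V_DS + 3.38 = 0, giving V_DS = 0.696 V (the root below V_ov).
I_D = (3.38 − 0.696) / 6.99 = 0.384 mA.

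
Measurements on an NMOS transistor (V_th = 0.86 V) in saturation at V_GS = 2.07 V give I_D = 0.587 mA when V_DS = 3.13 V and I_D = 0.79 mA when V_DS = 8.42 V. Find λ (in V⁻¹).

λ = 0.0822 V⁻¹

With V_GS fixed, I_D ∝ (1 + λ V_DS) in saturation, so I_D2/I_D1 = (1 + λ V_DS2)/(1 + λ V_DS1).
0.79/0.587 = 1.346 = (1 + 8.42 λ)/(1 + 3.13 λ).
Solving: λ (I_D1 V_DS2 − I_D2 V_DS1) = I_D2 − I_D1, so λ = (0.79 − 0.587) / (0.587 × 8.42 − 0.79 × 3.13) = 0.203 / 2.47 = 0.0822 V⁻¹.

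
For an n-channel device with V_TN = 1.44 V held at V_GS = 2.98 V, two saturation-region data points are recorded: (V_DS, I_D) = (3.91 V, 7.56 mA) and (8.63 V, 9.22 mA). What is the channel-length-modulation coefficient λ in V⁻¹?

λ = 0.0569 V⁻¹

With V_GS fixed, I_D ∝ (1 + λ V_DS) in saturation, so I_D2/I_D1 = (1 + λ V_DS2)/(1 + λ V_DS1).
9.22/7.56 = 1.22 = (1 + 8.63 λ)/(1 + 3.91 λ).
Solving: λ (I_D1 V_DS2 − I_D2 V_DS1) = I_D2 − I_D1, so λ = (9.22 − 7.56) / (7.56 × 8.63 − 9.22 × 3.91) = 1.66 / 29.2 = 0.0569 V⁻¹.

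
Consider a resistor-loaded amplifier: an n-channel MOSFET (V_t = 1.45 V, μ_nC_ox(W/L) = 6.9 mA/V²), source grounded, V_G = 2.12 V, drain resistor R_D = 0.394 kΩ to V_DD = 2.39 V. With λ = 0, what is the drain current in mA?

V_GS = V_G = 2.12 V, so V_ov = 2.12 − 1.45 = 0.67 V.
Assume saturation: I_D = ½ k_n V_ov² = 0.5 × 6.9 × 0.67² = 1.55 mA, giving V_DS = V_DD − I_D R_D = 2.39 − 1.55 × 0.394 = 1.78 V.
V_DS = 1.78 V ≥ V_ov = 0.67 V, confirming saturation.

I_D = 1.55 mA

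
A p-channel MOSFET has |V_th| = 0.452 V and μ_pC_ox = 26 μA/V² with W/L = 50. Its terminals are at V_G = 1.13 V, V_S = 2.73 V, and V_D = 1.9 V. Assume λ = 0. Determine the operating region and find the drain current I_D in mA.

Triode; I_D = 0.791 mA

V_SG = V_S − V_G = 2.73 − 1.13 = 1.6 V; V_SD = V_S − V_D = 2.73 − 1.9 = 0.83 V.
k_p = μ_pC_ox · (W/L) = 1.3 mA/V².
V_ov = V_SG − |V_th| = 1.6 − 0.452 = 1.15 V.
Since V_SD = 0.83 V < V_ov = 1.15 V, the device is in the triode region.
I_D = k_p [V_ov · V_SD − ½ V_SD²] = 1.3 × [1.15 × 0.83 − 0.5 × 0.83²] = 0.791 mA.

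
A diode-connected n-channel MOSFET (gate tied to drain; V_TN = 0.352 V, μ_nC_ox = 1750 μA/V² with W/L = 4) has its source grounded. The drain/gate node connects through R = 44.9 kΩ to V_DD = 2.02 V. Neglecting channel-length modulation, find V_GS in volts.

V_GS = 0.452 V

With gate tied to drain, V_GS = V_DS ≥ V_GS − V_TN, so the device is in saturation.
k_n = μ_nC_ox · (W/L) = 7 mA/V².
KCL at the drain: ½ k_n (V_GS − V_TN)² = (V_DD − V_GS)/R.
Let x = V_GS − 0.352. Then 157 x² + x − 1.668 = 0, giving x = 0.0999 V (positive root), so V_GS = 0.452 V.
I_D = (V_DD − V_GS)/R = (2.02 − 0.452) / 44.9 = 0.0349 mA.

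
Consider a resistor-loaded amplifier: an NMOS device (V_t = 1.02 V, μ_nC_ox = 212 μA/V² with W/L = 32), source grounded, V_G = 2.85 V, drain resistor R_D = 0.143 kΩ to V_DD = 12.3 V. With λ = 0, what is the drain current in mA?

I_D = 11.4 mA

V_GS = V_G = 2.85 V, so V_ov = 2.85 − 1.02 = 1.83 V.
k_n = μ_nC_ox · (W/L) = 6.784 mA/V².
Assume saturation: I_D = ½ k_n V_ov² = 0.5 × 6.784 × 1.83² = 11.4 mA, giving V_DS = V_DD − I_D R_D = 12.3 − 11.4 × 0.143 = 10.7 V.
V_DS = 10.7 V ≥ V_ov = 1.83 V, confirming saturation.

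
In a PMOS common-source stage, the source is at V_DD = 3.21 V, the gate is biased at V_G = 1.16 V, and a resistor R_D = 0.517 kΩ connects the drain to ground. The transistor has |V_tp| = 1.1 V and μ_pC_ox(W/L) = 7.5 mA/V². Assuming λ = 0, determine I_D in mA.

I_D = 3.38 mA

V_SG = V_DD − V_G = 3.21 − 1.16 = 2.05 V, so V_ov = 2.05 − 1.1 = 0.95 V.
Assume saturation: I_D = ½ k_p V_ov² = 0.5 × 7.5 × 0.95² = 3.38 mA, giving V_SD = V_DD − I_D R_D = 3.21 − 3.38 × 0.517 = 1.46 V.
V_SD = 1.46 V ≥ V_ov = 0.95 V, confirming saturation.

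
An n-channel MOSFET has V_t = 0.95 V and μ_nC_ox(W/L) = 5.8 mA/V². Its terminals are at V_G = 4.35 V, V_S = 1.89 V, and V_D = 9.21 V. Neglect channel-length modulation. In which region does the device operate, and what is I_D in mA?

Saturation; I_D = 6.61 mA

V_GS = V_G − V_S = 4.35 − 1.89 = 2.46 V; V_DS = V_D − V_S = 9.21 − 1.89 = 7.32 V.
V_ov = V_GS − V_t = 2.46 − 0.95 = 1.51 V.
Since V_DS = 7.32 V ≥ V_ov = 1.51 V, the device is in saturation.
I_D = ½ k_n V_ov² = 0.5 × 5.8 × 1.51² = 6.61 mA.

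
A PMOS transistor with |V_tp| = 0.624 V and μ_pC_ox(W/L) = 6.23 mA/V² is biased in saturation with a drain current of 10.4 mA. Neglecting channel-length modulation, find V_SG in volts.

V_SG = 2.45 V

In saturation I_D = ½ k_p (V_SG − |V_tp|)², so V_SG − |V_tp| = √(2 I_D / k_p) = √(2 × 10.4 / 6.23) = 1.83 V.
V_SG = 0.624 + 1.83 = 2.45 V.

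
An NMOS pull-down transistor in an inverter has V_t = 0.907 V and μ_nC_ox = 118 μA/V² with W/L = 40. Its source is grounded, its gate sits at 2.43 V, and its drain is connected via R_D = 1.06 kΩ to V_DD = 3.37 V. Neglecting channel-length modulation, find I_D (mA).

I_D = 2.76 mA

V_GS = V_G = 2.43 V, so V_ov = 2.43 − 0.907 = 1.52 V.
k_n = μ_nC_ox · (W/L) = 4.72 mA/V².
Assume saturation: I_D = ½ k_n V_ov² = 0.5 × 4.72 × 1.52² = 5.47 mA, giving V_DS = V_DD − I_D R_D = 3.37 − 5.47 × 1.06 = -2.43 V.
But -2.43 V < V_ov = 1.52 V, so the device is actually in triode.
In triode I_D = k_n[V_ov V_DS − ½ V_DS²] and I_D = (V_DD − V_DS)/R_D. Equating: 2.5 V_DS² − 8.62 V_DS + 3.37 = 0, giving V_DS = 0.45 V (the root below V_ov).
I_D = (3.37 − 0.45) / 1.06 = 2.76 mA.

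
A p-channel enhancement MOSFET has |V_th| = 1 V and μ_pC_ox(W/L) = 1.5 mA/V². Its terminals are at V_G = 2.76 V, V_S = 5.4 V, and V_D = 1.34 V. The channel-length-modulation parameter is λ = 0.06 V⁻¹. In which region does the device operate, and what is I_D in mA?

V_SG = V_S − V_G = 5.4 − 2.76 = 2.64 V; V_SD = V_S − V_D = 5.4 − 1.34 = 4.06 V.
V_ov = V_SG − |V_th| = 2.64 − 1 = 1.64 V.
Since V_SD = 4.06 V ≥ V_ov = 1.64 V, the device is in saturation.
I_D = ½ k_p V_ov² (1 + λ V_SD) = 0.5 × 1.5 × 1.64² × (1 + 0.06 × 4.06) = 2.51 mA.

Saturation; I_D = 2.51 mA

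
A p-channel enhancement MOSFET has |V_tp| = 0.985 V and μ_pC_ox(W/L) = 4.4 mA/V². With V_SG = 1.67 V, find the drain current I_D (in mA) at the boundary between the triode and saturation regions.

I_D = 1.03 mA

At the boundary V_SD = V_ov = V_SG − |V_tp| = 1.67 − 0.985 = 0.685 V.
I_D = ½ k_p V_ov² = 0.5 × 4.4 × 0.685² = 1.03 mA.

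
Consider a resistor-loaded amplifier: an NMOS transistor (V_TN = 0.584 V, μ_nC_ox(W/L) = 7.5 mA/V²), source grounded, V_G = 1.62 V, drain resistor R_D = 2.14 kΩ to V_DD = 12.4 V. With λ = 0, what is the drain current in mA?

I_D = 4.02 mA

V_GS = V_G = 1.62 V, so V_ov = 1.62 − 0.584 = 1.04 V.
Assume saturation: I_D = ½ k_n V_ov² = 0.5 × 7.5 × 1.04² = 4.02 mA, giving V_DS = V_DD − I_D R_D = 12.4 − 4.02 × 2.14 = 3.79 V.
V_DS = 3.79 V ≥ V_ov = 1.04 V, confirming saturation.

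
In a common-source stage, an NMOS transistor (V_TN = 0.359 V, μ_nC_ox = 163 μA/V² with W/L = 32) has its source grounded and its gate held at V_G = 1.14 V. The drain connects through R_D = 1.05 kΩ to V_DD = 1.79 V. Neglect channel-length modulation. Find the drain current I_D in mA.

V_GS = V_G = 1.14 V, so V_ov = 1.14 − 0.359 = 0.781 V.
k_n = μ_nC_ox · (W/L) = 5.216 mA/V².
Assume saturation: I_D = ½ k_n V_ov² = 0.5 × 5.216 × 0.781² = 1.59 mA, giving V_DS = V_DD − I_D R_D = 1.79 − 1.59 × 1.05 = 0.12 V.
But 0.12 V < V_ov = 0.781 V, so the device is actually in triode.
In triode I_D = k_n[V_ov V_DS − ½ V_DS²] and I_D = (V_DD − V_DS)/R_D. Equating: 2.74 V_DS² − 5.277 V_DS + 1.79 = 0, giving V_DS = 0.439 V (the root below V_ov).
I_D = (1.79 − 0.439) / 1.05 = 1.29 mA.

I_D = 1.29 mA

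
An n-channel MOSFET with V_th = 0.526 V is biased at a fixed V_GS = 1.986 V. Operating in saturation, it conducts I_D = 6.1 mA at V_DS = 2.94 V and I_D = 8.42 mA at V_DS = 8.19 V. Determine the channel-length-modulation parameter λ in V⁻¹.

With V_GS fixed, I_D ∝ (1 + λ V_DS) in saturation, so I_D2/I_D1 = (1 + λ V_DS2)/(1 + λ V_DS1).
8.42/6.1 = 1.38 = (1 + 8.19 λ)/(1 + 2.94 λ).
Solving: λ (I_D1 V_DS2 − I_D2 V_DS1) = I_D2 − I_D1, so λ = (8.42 − 6.1) / (6.1 × 8.19 − 8.42 × 2.94) = 2.32 / 25.2 = 0.092 V⁻¹.

λ = 0.0920 V⁻¹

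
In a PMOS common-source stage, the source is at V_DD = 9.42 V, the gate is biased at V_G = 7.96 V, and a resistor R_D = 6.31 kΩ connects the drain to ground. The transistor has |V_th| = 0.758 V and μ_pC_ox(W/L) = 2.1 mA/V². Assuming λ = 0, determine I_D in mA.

V_SG = V_DD − V_G = 9.42 − 7.96 = 1.46 V, so V_ov = 1.46 − 0.758 = 0.702 V.
Assume saturation: I_D = ½ k_p V_ov² = 0.5 × 2.1 × 0.702² = 0.517 mA, giving V_SD = V_DD − I_D R_D = 9.42 − 0.517 × 6.31 = 6.15 V.
V_SD = 6.15 V ≥ V_ov = 0.702 V, confirming saturation.

I_D = 0.517 mA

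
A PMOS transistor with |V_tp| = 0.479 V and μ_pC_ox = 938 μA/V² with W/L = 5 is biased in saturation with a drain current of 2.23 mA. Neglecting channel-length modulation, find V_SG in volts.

V_SG = 1.45 V

k_p = μ_pC_ox · (W/L) = 4.69 mA/V².
In saturation I_D = ½ k_p (V_SG − |V_tp|)², so V_SG − |V_tp| = √(2 I_D / k_p) = √(2 × 2.23 / 4.69) = 0.975 V.
V_SG = 0.479 + 0.975 = 1.45 V.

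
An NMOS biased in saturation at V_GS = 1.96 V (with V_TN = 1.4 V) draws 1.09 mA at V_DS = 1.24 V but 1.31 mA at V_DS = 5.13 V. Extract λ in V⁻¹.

λ = 0.0555 V⁻¹

With V_GS fixed, I_D ∝ (1 + λ V_DS) in saturation, so I_D2/I_D1 = (1 + λ V_DS2)/(1 + λ V_DS1).
1.31/1.09 = 1.202 = (1 + 5.13 λ)/(1 + 1.24 λ).
Solving: λ (I_D1 V_DS2 − I_D2 V_DS1) = I_D2 − I_D1, so λ = (1.31 − 1.09) / (1.09 × 5.13 − 1.31 × 1.24) = 0.22 / 3.97 = 0.0555 V⁻¹.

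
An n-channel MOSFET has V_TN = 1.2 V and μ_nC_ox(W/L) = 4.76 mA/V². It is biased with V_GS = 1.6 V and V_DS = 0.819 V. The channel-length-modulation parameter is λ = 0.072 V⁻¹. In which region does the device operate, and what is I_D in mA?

Saturation; I_D = 0.403 mA

V_ov = V_GS − V_TN = 1.6 − 1.2 = 0.4 V.
Since V_DS = 0.819 V ≥ V_ov = 0.4 V, the device is in saturation.
I_D = ½ k_n V_ov² (1 + λ V_DS) = 0.5 × 4.76 × 0.4² × (1 + 0.072 × 0.819) = 0.403 mA.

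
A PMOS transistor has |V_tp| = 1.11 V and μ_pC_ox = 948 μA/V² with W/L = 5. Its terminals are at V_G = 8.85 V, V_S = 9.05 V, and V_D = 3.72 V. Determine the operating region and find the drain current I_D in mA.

V_SG = V_S − V_G = 9.05 − 8.85 = 0.2 V; V_SD = V_S − V_D = 9.05 − 3.72 = 5.33 V.
V_SG = 0.2 V < |V_tp| = 1.11 V, so the transistor is in cutoff.

Cutoff; I_D = 0 mA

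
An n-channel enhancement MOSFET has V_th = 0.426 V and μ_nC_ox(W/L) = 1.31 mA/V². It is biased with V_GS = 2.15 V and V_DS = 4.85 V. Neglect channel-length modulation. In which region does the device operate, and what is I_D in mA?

V_ov = V_GS − V_th = 2.15 − 0.426 = 1.72 V.
Since V_DS = 4.85 V ≥ V_ov = 1.72 V, the device is in saturation.
I_D = ½ k_n V_ov² = 0.5 × 1.31 × 1.72² = 1.95 mA.

Saturation; I_D = 1.95 mA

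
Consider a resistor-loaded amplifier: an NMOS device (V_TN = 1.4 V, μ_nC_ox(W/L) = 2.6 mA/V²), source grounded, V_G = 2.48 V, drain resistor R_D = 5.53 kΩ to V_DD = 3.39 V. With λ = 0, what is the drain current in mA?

I_D = 0.572 mA

V_GS = V_G = 2.48 V, so V_ov = 2.48 − 1.4 = 1.08 V.
Assume saturation: I_D = ½ k_n V_ov² = 0.5 × 2.6 × 1.08² = 1.52 mA, giving V_DS = V_DD − I_D R_D = 3.39 − 1.52 × 5.53 = -5 V.
But -5 V < V_ov = 1.08 V, so the device is actually in triode.
In triode I_D = k_n[V_ov V_DS − ½ V_DS²] and I_D = (V_DD − V_DS)/R_D. Equating: 7.19 V_DS² − 16.53 V_DS + 3.39 = 0, giving V_DS = 0.228 V (the root below V_ov).
I_D = (3.39 − 0.228) / 5.53 = 0.572 mA.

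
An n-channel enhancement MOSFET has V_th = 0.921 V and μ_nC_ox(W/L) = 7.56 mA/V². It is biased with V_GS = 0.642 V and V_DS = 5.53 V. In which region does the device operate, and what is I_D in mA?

Cutoff; I_D = 0 mA

V_GS = 0.642 V < V_th = 0.921 V, so the transistor is in cutoff.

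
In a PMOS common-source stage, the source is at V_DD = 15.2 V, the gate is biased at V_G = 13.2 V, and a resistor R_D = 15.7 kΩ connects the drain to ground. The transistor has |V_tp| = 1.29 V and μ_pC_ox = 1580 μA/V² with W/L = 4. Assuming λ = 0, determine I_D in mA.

I_D = 0.952 mA

V_SG = V_DD − V_G = 15.2 − 13.2 = 2 V, so V_ov = 2 − 1.29 = 0.71 V.
k_p = μ_pC_ox · (W/L) = 6.32 mA/V².
Assume saturation: I_D = ½ k_p V_ov² = 0.5 × 6.32 × 0.71² = 1.59 mA, giving V_SD = V_DD − I_D R_D = 15.2 − 1.59 × 15.7 = -9.81 V.
But -9.81 V < V_ov = 0.71 V, so the device is actually in triode.
In triode I_D = k_p[V_ov V_SD − ½ V_SD²] and I_D = (V_DD − V_SD)/R_D. Equating: 49.6 V_SD² − 71.45 V_SD + 15.2 = 0, giving V_SD = 0.259 V (the root below V_ov).
I_D = (15.2 − 0.259) / 15.7 = 0.952 mA.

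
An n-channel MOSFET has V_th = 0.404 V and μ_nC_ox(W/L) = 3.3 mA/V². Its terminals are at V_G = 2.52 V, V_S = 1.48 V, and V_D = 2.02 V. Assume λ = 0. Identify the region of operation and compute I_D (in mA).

V_GS = V_G − V_S = 2.52 − 1.48 = 1.04 V; V_DS = V_D − V_S = 2.02 − 1.48 = 0.54 V.
V_ov = V_GS − V_th = 1.04 − 0.404 = 0.636 V.
Since V_DS = 0.54 V < V_ov = 0.636 V, the device is in the triode region.
I_D = k_n [V_ov · V_DS − ½ V_DS²] = 3.3 × [0.636 × 0.54 − 0.5 × 0.54²] = 0.652 mA.

Triode; I_D = 0.652 mA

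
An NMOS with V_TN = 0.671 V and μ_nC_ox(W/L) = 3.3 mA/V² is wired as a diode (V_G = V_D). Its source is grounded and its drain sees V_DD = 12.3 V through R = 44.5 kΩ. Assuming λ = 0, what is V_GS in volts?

With gate tied to drain, V_GS = V_DS ≥ V_GS − V_TN, so the device is in saturation.
KCL at the drain: ½ k_n (V_GS − V_TN)² = (V_DD − V_GS)/R.
Let x = V_GS − 0.671. Then 73.4 x² + x − 11.63 = 0, giving x = 0.391 V (positive root), so V_GS = 1.06 V.
I_D = (V_DD − V_GS)/R = (12.3 − 1.06) / 44.5 = 0.253 mA.

V_GS = 1.06 V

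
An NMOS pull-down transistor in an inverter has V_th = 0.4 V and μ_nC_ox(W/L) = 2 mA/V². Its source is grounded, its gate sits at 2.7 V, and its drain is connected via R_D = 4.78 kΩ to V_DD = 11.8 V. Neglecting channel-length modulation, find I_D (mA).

I_D = 2.35 mA

V_GS = V_G = 2.7 V, so V_ov = 2.7 − 0.4 = 2.3 V.
Assume saturation: I_D = ½ k_n V_ov² = 0.5 × 2 × 2.3² = 5.29 mA, giving V_DS = V_DD − I_D R_D = 11.8 − 5.29 × 4.78 = -13.5 V.
But -13.5 V < V_ov = 2.3 V, so the device is actually in triode.
In triode I_D = k_n[V_ov V_DS − ½ V_DS²] and I_D = (V_DD − V_DS)/R_D. Equating: 4.78 V_DS² − 22.99 V_DS + 11.8 = 0, giving V_DS = 0.584 V (the root below V_ov).
I_D = (11.8 − 0.584) / 4.78 = 2.35 mA.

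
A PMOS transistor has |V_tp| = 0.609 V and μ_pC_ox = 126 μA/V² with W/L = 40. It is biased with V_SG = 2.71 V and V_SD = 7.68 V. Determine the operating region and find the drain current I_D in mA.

Saturation; I_D = 11.1 mA

k_p = μ_pC_ox · (W/L) = 5.04 mA/V².
V_ov = V_SG − |V_tp| = 2.71 − 0.609 = 2.1 V.
Since V_SD = 7.68 V ≥ V_ov = 2.1 V, the device is in saturation.
I_D = ½ k_p V_ov² = 0.5 × 5.04 × 2.1² = 11.1 mA.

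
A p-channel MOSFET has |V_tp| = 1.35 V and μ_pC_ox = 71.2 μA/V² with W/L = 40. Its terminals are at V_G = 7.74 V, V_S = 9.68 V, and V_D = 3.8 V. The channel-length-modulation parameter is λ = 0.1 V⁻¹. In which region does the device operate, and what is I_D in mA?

Saturation; I_D = 0.787 mA

V_SG = V_S − V_G = 9.68 − 7.74 = 1.94 V; V_SD = V_S − V_D = 9.68 − 3.8 = 5.88 V.
k_p = μ_pC_ox · (W/L) = 2.848 mA/V².
V_ov = V_SG − |V_tp| = 1.94 − 1.35 = 0.59 V.
Since V_SD = 5.88 V ≥ V_ov = 0.59 V, the device is in saturation.
I_D = ½ k_p V_ov² (1 + λ V_SD) = 0.5 × 2.848 × 0.59² × (1 + 0.1 × 5.88) = 0.787 mA.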